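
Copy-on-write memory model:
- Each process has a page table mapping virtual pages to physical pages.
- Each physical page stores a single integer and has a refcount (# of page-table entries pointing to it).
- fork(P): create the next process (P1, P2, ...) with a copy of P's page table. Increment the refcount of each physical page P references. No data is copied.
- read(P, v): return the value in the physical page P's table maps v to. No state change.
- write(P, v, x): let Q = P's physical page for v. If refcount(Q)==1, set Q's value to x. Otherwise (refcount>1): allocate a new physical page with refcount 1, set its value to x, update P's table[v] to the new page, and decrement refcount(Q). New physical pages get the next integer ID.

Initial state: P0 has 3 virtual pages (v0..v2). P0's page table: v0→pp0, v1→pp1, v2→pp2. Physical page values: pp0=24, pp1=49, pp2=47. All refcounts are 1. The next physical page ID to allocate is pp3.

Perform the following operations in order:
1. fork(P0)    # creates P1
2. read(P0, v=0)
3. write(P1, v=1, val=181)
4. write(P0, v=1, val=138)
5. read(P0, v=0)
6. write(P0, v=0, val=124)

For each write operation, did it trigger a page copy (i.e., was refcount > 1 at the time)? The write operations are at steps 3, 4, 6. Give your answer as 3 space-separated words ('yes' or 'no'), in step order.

Op 1: fork(P0) -> P1. 3 ppages; refcounts: pp0:2 pp1:2 pp2:2
Op 2: read(P0, v0) -> 24. No state change.
Op 3: write(P1, v1, 181). refcount(pp1)=2>1 -> COPY to pp3. 4 ppages; refcounts: pp0:2 pp1:1 pp2:2 pp3:1
Op 4: write(P0, v1, 138). refcount(pp1)=1 -> write in place. 4 ppages; refcounts: pp0:2 pp1:1 pp2:2 pp3:1
Op 5: read(P0, v0) -> 24. No state change.
Op 6: write(P0, v0, 124). refcount(pp0)=2>1 -> COPY to pp4. 5 ppages; refcounts: pp0:1 pp1:1 pp2:2 pp3:1 pp4:1

yes no yes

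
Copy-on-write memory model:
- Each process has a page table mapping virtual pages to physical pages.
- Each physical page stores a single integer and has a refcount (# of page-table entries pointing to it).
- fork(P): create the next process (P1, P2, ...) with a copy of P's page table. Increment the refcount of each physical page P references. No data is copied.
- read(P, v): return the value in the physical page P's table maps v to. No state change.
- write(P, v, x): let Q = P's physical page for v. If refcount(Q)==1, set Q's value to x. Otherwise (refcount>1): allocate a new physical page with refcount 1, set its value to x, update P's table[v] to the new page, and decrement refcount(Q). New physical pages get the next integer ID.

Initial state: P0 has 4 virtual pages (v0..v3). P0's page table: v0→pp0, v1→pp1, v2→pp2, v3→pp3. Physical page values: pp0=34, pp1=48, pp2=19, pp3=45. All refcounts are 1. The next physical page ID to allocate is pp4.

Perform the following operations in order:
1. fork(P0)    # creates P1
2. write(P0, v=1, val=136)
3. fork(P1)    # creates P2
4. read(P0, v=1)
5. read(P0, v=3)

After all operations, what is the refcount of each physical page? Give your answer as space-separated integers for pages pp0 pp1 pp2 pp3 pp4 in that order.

Answer: 3 2 3 3 1

Derivation:
Op 1: fork(P0) -> P1. 4 ppages; refcounts: pp0:2 pp1:2 pp2:2 pp3:2
Op 2: write(P0, v1, 136). refcount(pp1)=2>1 -> COPY to pp4. 5 ppages; refcounts: pp0:2 pp1:1 pp2:2 pp3:2 pp4:1
Op 3: fork(P1) -> P2. 5 ppages; refcounts: pp0:3 pp1:2 pp2:3 pp3:3 pp4:1
Op 4: read(P0, v1) -> 136. No state change.
Op 5: read(P0, v3) -> 45. No state change.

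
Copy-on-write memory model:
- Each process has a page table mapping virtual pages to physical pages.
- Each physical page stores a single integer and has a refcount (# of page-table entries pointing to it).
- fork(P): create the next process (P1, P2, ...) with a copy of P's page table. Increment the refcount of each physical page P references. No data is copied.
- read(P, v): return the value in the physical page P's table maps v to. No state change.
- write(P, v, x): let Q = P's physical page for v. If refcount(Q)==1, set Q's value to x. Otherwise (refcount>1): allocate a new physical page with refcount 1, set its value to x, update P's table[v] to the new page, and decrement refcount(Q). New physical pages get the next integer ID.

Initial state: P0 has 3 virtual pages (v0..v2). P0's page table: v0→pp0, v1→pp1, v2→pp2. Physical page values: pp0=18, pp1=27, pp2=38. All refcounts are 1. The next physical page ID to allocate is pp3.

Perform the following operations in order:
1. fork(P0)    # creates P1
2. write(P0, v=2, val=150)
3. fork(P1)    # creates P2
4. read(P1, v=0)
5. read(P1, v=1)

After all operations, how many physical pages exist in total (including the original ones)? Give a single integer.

Answer: 4

Derivation:
Op 1: fork(P0) -> P1. 3 ppages; refcounts: pp0:2 pp1:2 pp2:2
Op 2: write(P0, v2, 150). refcount(pp2)=2>1 -> COPY to pp3. 4 ppages; refcounts: pp0:2 pp1:2 pp2:1 pp3:1
Op 3: fork(P1) -> P2. 4 ppages; refcounts: pp0:3 pp1:3 pp2:2 pp3:1
Op 4: read(P1, v0) -> 18. No state change.
Op 5: read(P1, v1) -> 27. No state change.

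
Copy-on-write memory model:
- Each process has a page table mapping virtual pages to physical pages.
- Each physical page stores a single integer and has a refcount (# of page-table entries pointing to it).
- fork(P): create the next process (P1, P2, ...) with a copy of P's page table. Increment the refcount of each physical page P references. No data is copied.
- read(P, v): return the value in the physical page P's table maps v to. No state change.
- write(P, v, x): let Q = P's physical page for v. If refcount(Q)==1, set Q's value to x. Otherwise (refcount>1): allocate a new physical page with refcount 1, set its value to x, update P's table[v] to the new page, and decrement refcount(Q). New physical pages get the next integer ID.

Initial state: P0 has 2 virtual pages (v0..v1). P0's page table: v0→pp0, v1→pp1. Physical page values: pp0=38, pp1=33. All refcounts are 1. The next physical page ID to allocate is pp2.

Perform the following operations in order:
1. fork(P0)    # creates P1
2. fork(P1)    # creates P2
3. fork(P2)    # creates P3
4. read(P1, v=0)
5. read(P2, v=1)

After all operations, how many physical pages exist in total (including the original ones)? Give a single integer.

Op 1: fork(P0) -> P1. 2 ppages; refcounts: pp0:2 pp1:2
Op 2: fork(P1) -> P2. 2 ppages; refcounts: pp0:3 pp1:3
Op 3: fork(P2) -> P3. 2 ppages; refcounts: pp0:4 pp1:4
Op 4: read(P1, v0) -> 38. No state change.
Op 5: read(P2, v1) -> 33. No state change.

Answer: 2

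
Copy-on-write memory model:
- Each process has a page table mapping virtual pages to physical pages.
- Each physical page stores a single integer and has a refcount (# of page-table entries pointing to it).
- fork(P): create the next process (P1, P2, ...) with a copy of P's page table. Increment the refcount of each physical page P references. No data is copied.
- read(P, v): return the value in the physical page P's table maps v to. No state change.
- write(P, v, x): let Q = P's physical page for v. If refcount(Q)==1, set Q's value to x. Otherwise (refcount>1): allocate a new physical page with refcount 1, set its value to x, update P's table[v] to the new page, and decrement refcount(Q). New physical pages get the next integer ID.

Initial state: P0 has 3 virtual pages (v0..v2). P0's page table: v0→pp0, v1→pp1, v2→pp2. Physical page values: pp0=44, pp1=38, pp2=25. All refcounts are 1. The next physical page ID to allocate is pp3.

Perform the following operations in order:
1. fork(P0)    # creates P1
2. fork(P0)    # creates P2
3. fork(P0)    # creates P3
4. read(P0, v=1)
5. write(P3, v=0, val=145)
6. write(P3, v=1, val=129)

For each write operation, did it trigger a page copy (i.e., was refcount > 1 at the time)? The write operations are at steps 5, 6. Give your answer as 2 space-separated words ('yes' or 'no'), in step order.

Op 1: fork(P0) -> P1. 3 ppages; refcounts: pp0:2 pp1:2 pp2:2
Op 2: fork(P0) -> P2. 3 ppages; refcounts: pp0:3 pp1:3 pp2:3
Op 3: fork(P0) -> P3. 3 ppages; refcounts: pp0:4 pp1:4 pp2:4
Op 4: read(P0, v1) -> 38. No state change.
Op 5: write(P3, v0, 145). refcount(pp0)=4>1 -> COPY to pp3. 4 ppages; refcounts: pp0:3 pp1:4 pp2:4 pp3:1
Op 6: write(P3, v1, 129). refcount(pp1)=4>1 -> COPY to pp4. 5 ppages; refcounts: pp0:3 pp1:3 pp2:4 pp3:1 pp4:1

yes yes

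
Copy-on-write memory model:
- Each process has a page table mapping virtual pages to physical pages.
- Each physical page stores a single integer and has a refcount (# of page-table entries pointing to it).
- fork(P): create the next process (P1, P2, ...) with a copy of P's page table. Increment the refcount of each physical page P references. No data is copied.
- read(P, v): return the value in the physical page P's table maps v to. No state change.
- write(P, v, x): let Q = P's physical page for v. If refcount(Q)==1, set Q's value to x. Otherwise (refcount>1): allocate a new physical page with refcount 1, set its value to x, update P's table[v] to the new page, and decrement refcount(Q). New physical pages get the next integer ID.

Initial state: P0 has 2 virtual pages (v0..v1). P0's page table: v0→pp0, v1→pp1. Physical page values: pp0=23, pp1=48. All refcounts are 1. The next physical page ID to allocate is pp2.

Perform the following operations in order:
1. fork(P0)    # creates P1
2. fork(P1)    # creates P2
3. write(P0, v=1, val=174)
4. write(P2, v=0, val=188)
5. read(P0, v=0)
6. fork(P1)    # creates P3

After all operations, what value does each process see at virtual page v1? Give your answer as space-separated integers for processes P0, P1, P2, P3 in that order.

Op 1: fork(P0) -> P1. 2 ppages; refcounts: pp0:2 pp1:2
Op 2: fork(P1) -> P2. 2 ppages; refcounts: pp0:3 pp1:3
Op 3: write(P0, v1, 174). refcount(pp1)=3>1 -> COPY to pp2. 3 ppages; refcounts: pp0:3 pp1:2 pp2:1
Op 4: write(P2, v0, 188). refcount(pp0)=3>1 -> COPY to pp3. 4 ppages; refcounts: pp0:2 pp1:2 pp2:1 pp3:1
Op 5: read(P0, v0) -> 23. No state change.
Op 6: fork(P1) -> P3. 4 ppages; refcounts: pp0:3 pp1:3 pp2:1 pp3:1
P0: v1 -> pp2 = 174
P1: v1 -> pp1 = 48
P2: v1 -> pp1 = 48
P3: v1 -> pp1 = 48

Answer: 174 48 48 48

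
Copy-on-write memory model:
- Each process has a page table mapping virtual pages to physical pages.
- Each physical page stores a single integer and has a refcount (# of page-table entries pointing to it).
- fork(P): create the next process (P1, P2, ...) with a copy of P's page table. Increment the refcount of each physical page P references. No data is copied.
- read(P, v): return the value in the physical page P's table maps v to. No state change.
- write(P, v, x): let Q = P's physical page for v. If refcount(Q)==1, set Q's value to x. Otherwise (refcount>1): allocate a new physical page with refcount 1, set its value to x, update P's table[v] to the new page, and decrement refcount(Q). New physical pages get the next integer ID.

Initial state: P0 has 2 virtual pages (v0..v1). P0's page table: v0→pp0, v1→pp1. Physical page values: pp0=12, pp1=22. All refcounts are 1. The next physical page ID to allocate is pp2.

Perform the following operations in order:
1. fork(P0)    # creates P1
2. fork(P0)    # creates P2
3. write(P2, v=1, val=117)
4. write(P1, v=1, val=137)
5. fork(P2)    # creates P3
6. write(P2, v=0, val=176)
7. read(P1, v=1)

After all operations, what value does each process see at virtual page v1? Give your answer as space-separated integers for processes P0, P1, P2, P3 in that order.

Answer: 22 137 117 117

Derivation:
Op 1: fork(P0) -> P1. 2 ppages; refcounts: pp0:2 pp1:2
Op 2: fork(P0) -> P2. 2 ppages; refcounts: pp0:3 pp1:3
Op 3: write(P2, v1, 117). refcount(pp1)=3>1 -> COPY to pp2. 3 ppages; refcounts: pp0:3 pp1:2 pp2:1
Op 4: write(P1, v1, 137). refcount(pp1)=2>1 -> COPY to pp3. 4 ppages; refcounts: pp0:3 pp1:1 pp2:1 pp3:1
Op 5: fork(P2) -> P3. 4 ppages; refcounts: pp0:4 pp1:1 pp2:2 pp3:1
Op 6: write(P2, v0, 176). refcount(pp0)=4>1 -> COPY to pp4. 5 ppages; refcounts: pp0:3 pp1:1 pp2:2 pp3:1 pp4:1
Op 7: read(P1, v1) -> 137. No state change.
P0: v1 -> pp1 = 22
P1: v1 -> pp3 = 137
P2: v1 -> pp2 = 117
P3: v1 -> pp2 = 117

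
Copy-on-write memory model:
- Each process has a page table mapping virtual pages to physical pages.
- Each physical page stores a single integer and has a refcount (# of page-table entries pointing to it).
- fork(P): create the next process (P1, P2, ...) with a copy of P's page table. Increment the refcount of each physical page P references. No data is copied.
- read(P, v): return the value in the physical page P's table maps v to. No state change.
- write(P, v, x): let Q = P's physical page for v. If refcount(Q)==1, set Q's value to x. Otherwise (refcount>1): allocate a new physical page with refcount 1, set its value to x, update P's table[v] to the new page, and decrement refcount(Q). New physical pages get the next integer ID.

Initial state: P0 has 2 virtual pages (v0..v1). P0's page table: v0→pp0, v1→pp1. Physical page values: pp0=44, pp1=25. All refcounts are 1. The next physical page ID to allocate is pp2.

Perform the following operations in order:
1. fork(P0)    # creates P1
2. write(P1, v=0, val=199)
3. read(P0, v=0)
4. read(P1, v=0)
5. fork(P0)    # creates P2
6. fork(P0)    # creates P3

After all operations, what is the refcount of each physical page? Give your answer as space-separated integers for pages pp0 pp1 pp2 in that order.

Op 1: fork(P0) -> P1. 2 ppages; refcounts: pp0:2 pp1:2
Op 2: write(P1, v0, 199). refcount(pp0)=2>1 -> COPY to pp2. 3 ppages; refcounts: pp0:1 pp1:2 pp2:1
Op 3: read(P0, v0) -> 44. No state change.
Op 4: read(P1, v0) -> 199. No state change.
Op 5: fork(P0) -> P2. 3 ppages; refcounts: pp0:2 pp1:3 pp2:1
Op 6: fork(P0) -> P3. 3 ppages; refcounts: pp0:3 pp1:4 pp2:1

Answer: 3 4 1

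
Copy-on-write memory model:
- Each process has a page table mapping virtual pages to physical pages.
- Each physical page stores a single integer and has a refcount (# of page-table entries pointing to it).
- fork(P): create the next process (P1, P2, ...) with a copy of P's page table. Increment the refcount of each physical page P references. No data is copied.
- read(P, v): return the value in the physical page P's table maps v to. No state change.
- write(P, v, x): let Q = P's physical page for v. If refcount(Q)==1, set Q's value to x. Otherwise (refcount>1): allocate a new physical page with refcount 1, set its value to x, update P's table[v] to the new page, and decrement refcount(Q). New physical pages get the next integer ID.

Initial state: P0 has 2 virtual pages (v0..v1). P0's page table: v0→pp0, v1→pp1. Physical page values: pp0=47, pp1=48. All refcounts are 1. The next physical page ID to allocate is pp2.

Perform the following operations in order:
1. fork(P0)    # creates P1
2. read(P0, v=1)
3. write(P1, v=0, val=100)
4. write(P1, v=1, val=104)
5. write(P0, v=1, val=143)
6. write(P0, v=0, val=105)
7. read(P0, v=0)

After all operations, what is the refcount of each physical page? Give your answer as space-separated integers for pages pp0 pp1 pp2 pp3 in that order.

Answer: 1 1 1 1

Derivation:
Op 1: fork(P0) -> P1. 2 ppages; refcounts: pp0:2 pp1:2
Op 2: read(P0, v1) -> 48. No state change.
Op 3: write(P1, v0, 100). refcount(pp0)=2>1 -> COPY to pp2. 3 ppages; refcounts: pp0:1 pp1:2 pp2:1
Op 4: write(P1, v1, 104). refcount(pp1)=2>1 -> COPY to pp3. 4 ppages; refcounts: pp0:1 pp1:1 pp2:1 pp3:1
Op 5: write(P0, v1, 143). refcount(pp1)=1 -> write in place. 4 ppages; refcounts: pp0:1 pp1:1 pp2:1 pp3:1
Op 6: write(P0, v0, 105). refcount(pp0)=1 -> write in place. 4 ppages; refcounts: pp0:1 pp1:1 pp2:1 pp3:1
Op 7: read(P0, v0) -> 105. No state change.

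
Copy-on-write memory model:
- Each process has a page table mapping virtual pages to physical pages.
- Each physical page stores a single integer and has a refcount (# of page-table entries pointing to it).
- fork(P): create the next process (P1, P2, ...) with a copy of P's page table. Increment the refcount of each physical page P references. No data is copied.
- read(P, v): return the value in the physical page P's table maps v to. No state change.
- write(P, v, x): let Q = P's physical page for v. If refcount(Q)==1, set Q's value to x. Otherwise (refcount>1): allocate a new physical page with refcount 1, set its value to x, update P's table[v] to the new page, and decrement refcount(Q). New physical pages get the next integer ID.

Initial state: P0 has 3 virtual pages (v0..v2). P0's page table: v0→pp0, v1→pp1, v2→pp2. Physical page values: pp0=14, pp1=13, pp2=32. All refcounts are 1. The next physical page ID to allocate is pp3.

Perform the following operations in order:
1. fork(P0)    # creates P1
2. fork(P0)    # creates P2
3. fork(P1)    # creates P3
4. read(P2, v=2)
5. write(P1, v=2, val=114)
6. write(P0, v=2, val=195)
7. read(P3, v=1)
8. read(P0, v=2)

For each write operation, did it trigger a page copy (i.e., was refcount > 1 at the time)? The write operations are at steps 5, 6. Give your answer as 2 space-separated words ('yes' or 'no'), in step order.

Op 1: fork(P0) -> P1. 3 ppages; refcounts: pp0:2 pp1:2 pp2:2
Op 2: fork(P0) -> P2. 3 ppages; refcounts: pp0:3 pp1:3 pp2:3
Op 3: fork(P1) -> P3. 3 ppages; refcounts: pp0:4 pp1:4 pp2:4
Op 4: read(P2, v2) -> 32. No state change.
Op 5: write(P1, v2, 114). refcount(pp2)=4>1 -> COPY to pp3. 4 ppages; refcounts: pp0:4 pp1:4 pp2:3 pp3:1
Op 6: write(P0, v2, 195). refcount(pp2)=3>1 -> COPY to pp4. 5 ppages; refcounts: pp0:4 pp1:4 pp2:2 pp3:1 pp4:1
Op 7: read(P3, v1) -> 13. No state change.
Op 8: read(P0, v2) -> 195. No state change.

yes yes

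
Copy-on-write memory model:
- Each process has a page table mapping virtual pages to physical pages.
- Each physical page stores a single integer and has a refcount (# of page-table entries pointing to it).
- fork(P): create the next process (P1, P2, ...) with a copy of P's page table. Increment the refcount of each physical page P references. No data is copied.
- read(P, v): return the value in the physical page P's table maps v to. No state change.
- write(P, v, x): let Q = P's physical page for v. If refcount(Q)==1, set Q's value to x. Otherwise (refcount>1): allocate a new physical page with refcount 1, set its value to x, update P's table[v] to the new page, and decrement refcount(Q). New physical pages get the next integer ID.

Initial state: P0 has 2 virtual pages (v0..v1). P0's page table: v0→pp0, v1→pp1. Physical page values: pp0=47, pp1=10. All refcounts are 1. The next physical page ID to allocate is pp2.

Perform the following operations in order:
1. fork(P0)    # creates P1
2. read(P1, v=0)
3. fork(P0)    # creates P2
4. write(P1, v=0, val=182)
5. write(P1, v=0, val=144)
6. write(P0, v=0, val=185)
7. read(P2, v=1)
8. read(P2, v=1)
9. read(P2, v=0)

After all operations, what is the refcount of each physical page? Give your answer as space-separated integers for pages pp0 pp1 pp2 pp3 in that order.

Answer: 1 3 1 1

Derivation:
Op 1: fork(P0) -> P1. 2 ppages; refcounts: pp0:2 pp1:2
Op 2: read(P1, v0) -> 47. No state change.
Op 3: fork(P0) -> P2. 2 ppages; refcounts: pp0:3 pp1:3
Op 4: write(P1, v0, 182). refcount(pp0)=3>1 -> COPY to pp2. 3 ppages; refcounts: pp0:2 pp1:3 pp2:1
Op 5: write(P1, v0, 144). refcount(pp2)=1 -> write in place. 3 ppages; refcounts: pp0:2 pp1:3 pp2:1
Op 6: write(P0, v0, 185). refcount(pp0)=2>1 -> COPY to pp3. 4 ppages; refcounts: pp0:1 pp1:3 pp2:1 pp3:1
Op 7: read(P2, v1) -> 10. No state change.
Op 8: read(P2, v1) -> 10. No state change.
Op 9: read(P2, v0) -> 47. No state change.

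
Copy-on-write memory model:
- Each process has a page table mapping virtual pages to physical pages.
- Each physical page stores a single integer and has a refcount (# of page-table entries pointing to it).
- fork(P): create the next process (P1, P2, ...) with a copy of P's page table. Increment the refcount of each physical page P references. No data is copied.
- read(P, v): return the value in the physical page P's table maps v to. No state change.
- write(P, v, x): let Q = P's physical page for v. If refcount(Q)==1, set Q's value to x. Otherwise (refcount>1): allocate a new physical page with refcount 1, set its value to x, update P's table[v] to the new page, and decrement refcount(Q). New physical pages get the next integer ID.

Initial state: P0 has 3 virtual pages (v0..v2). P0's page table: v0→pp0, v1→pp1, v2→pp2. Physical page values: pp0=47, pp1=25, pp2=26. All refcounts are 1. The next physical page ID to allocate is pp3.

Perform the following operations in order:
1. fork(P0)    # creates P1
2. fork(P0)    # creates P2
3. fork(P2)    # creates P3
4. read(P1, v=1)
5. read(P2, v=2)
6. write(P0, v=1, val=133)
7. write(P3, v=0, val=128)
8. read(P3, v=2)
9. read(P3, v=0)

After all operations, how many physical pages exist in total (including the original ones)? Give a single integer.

Op 1: fork(P0) -> P1. 3 ppages; refcounts: pp0:2 pp1:2 pp2:2
Op 2: fork(P0) -> P2. 3 ppages; refcounts: pp0:3 pp1:3 pp2:3
Op 3: fork(P2) -> P3. 3 ppages; refcounts: pp0:4 pp1:4 pp2:4
Op 4: read(P1, v1) -> 25. No state change.
Op 5: read(P2, v2) -> 26. No state change.
Op 6: write(P0, v1, 133). refcount(pp1)=4>1 -> COPY to pp3. 4 ppages; refcounts: pp0:4 pp1:3 pp2:4 pp3:1
Op 7: write(P3, v0, 128). refcount(pp0)=4>1 -> COPY to pp4. 5 ppages; refcounts: pp0:3 pp1:3 pp2:4 pp3:1 pp4:1
Op 8: read(P3, v2) -> 26. No state change.
Op 9: read(P3, v0) -> 128. No state change.

Answer: 5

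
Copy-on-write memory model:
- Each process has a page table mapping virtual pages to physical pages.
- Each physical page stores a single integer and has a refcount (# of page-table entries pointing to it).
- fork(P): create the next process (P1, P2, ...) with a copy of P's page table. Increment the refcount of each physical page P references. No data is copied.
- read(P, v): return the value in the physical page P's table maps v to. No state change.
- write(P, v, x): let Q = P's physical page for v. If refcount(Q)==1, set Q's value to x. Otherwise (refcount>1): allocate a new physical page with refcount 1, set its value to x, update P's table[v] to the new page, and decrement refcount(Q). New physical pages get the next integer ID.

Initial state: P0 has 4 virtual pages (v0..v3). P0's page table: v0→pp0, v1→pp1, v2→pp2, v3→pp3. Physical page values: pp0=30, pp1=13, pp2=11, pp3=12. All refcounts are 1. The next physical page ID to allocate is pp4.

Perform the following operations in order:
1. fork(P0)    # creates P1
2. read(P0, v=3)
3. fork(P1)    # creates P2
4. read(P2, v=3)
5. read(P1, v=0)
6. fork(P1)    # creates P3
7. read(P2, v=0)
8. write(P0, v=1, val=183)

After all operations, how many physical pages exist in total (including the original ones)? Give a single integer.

Op 1: fork(P0) -> P1. 4 ppages; refcounts: pp0:2 pp1:2 pp2:2 pp3:2
Op 2: read(P0, v3) -> 12. No state change.
Op 3: fork(P1) -> P2. 4 ppages; refcounts: pp0:3 pp1:3 pp2:3 pp3:3
Op 4: read(P2, v3) -> 12. No state change.
Op 5: read(P1, v0) -> 30. No state change.
Op 6: fork(P1) -> P3. 4 ppages; refcounts: pp0:4 pp1:4 pp2:4 pp3:4
Op 7: read(P2, v0) -> 30. No state change.
Op 8: write(P0, v1, 183). refcount(pp1)=4>1 -> COPY to pp4. 5 ppages; refcounts: pp0:4 pp1:3 pp2:4 pp3:4 pp4:1

Answer: 5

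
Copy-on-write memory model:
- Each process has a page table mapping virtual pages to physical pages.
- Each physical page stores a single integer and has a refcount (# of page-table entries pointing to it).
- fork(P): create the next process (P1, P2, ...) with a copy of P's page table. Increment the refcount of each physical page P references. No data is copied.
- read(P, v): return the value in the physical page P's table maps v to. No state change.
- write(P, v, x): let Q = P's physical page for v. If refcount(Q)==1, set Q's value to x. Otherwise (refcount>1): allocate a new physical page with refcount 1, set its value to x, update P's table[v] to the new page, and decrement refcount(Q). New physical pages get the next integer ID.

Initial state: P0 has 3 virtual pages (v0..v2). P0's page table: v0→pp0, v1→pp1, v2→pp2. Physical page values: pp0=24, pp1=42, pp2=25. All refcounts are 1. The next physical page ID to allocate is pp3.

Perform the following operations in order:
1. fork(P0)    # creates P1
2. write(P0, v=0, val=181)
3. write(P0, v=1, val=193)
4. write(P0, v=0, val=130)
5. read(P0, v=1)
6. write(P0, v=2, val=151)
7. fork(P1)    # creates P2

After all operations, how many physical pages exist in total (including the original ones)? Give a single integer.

Op 1: fork(P0) -> P1. 3 ppages; refcounts: pp0:2 pp1:2 pp2:2
Op 2: write(P0, v0, 181). refcount(pp0)=2>1 -> COPY to pp3. 4 ppages; refcounts: pp0:1 pp1:2 pp2:2 pp3:1
Op 3: write(P0, v1, 193). refcount(pp1)=2>1 -> COPY to pp4. 5 ppages; refcounts: pp0:1 pp1:1 pp2:2 pp3:1 pp4:1
Op 4: write(P0, v0, 130). refcount(pp3)=1 -> write in place. 5 ppages; refcounts: pp0:1 pp1:1 pp2:2 pp3:1 pp4:1
Op 5: read(P0, v1) -> 193. No state change.
Op 6: write(P0, v2, 151). refcount(pp2)=2>1 -> COPY to pp5. 6 ppages; refcounts: pp0:1 pp1:1 pp2:1 pp3:1 pp4:1 pp5:1
Op 7: fork(P1) -> P2. 6 ppages; refcounts: pp0:2 pp1:2 pp2:2 pp3:1 pp4:1 pp5:1

Answer: 6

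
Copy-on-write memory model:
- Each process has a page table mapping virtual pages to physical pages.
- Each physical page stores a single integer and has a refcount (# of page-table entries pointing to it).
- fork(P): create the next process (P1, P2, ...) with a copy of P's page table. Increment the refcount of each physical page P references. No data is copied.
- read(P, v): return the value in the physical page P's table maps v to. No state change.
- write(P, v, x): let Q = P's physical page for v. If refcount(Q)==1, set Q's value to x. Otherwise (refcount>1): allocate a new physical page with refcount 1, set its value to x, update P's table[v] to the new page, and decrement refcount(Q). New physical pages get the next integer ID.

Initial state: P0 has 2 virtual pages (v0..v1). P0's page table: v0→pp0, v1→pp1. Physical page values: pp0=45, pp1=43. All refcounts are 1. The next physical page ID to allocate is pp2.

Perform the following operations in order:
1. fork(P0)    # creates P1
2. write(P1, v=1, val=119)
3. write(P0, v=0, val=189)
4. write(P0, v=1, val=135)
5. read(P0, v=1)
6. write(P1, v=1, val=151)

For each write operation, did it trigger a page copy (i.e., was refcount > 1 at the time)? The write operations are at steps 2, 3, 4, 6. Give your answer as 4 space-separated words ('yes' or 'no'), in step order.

Op 1: fork(P0) -> P1. 2 ppages; refcounts: pp0:2 pp1:2
Op 2: write(P1, v1, 119). refcount(pp1)=2>1 -> COPY to pp2. 3 ppages; refcounts: pp0:2 pp1:1 pp2:1
Op 3: write(P0, v0, 189). refcount(pp0)=2>1 -> COPY to pp3. 4 ppages; refcounts: pp0:1 pp1:1 pp2:1 pp3:1
Op 4: write(P0, v1, 135). refcount(pp1)=1 -> write in place. 4 ppages; refcounts: pp0:1 pp1:1 pp2:1 pp3:1
Op 5: read(P0, v1) -> 135. No state change.
Op 6: write(P1, v1, 151). refcount(pp2)=1 -> write in place. 4 ppages; refcounts: pp0:1 pp1:1 pp2:1 pp3:1

yes yes no no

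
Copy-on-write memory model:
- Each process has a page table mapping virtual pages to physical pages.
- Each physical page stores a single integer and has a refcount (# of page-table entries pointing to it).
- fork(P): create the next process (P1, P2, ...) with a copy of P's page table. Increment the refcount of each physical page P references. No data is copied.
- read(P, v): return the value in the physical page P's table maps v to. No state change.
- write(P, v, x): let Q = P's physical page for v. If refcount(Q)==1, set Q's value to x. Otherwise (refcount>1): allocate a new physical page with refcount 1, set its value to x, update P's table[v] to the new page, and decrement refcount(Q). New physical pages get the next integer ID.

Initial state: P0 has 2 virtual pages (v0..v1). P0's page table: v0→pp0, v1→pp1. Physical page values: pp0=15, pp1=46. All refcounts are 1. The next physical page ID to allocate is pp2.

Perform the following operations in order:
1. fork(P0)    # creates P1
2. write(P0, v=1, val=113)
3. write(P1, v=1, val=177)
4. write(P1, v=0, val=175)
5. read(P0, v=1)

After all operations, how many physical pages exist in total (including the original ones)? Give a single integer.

Answer: 4

Derivation:
Op 1: fork(P0) -> P1. 2 ppages; refcounts: pp0:2 pp1:2
Op 2: write(P0, v1, 113). refcount(pp1)=2>1 -> COPY to pp2. 3 ppages; refcounts: pp0:2 pp1:1 pp2:1
Op 3: write(P1, v1, 177). refcount(pp1)=1 -> write in place. 3 ppages; refcounts: pp0:2 pp1:1 pp2:1
Op 4: write(P1, v0, 175). refcount(pp0)=2>1 -> COPY to pp3. 4 ppages; refcounts: pp0:1 pp1:1 pp2:1 pp3:1
Op 5: read(P0, v1) -> 113. No state change.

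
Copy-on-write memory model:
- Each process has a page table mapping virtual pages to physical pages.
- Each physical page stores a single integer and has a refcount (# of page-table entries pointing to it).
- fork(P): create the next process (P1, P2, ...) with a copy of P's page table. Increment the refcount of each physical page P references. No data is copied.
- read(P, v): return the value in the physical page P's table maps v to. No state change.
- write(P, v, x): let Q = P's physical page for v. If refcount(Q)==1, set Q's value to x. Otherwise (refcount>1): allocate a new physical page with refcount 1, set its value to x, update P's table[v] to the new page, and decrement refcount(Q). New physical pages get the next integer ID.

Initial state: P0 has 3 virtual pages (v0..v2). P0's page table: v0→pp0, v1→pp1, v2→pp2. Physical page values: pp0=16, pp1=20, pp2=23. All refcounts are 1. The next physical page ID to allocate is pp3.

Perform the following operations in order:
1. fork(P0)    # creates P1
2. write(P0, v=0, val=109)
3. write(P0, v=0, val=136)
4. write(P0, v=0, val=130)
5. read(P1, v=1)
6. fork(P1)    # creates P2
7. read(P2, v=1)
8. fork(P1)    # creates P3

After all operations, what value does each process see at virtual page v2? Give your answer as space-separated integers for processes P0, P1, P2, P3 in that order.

Op 1: fork(P0) -> P1. 3 ppages; refcounts: pp0:2 pp1:2 pp2:2
Op 2: write(P0, v0, 109). refcount(pp0)=2>1 -> COPY to pp3. 4 ppages; refcounts: pp0:1 pp1:2 pp2:2 pp3:1
Op 3: write(P0, v0, 136). refcount(pp3)=1 -> write in place. 4 ppages; refcounts: pp0:1 pp1:2 pp2:2 pp3:1
Op 4: write(P0, v0, 130). refcount(pp3)=1 -> write in place. 4 ppages; refcounts: pp0:1 pp1:2 pp2:2 pp3:1
Op 5: read(P1, v1) -> 20. No state change.
Op 6: fork(P1) -> P2. 4 ppages; refcounts: pp0:2 pp1:3 pp2:3 pp3:1
Op 7: read(P2, v1) -> 20. No state change.
Op 8: fork(P1) -> P3. 4 ppages; refcounts: pp0:3 pp1:4 pp2:4 pp3:1
P0: v2 -> pp2 = 23
P1: v2 -> pp2 = 23
P2: v2 -> pp2 = 23
P3: v2 -> pp2 = 23

Answer: 23 23 23 23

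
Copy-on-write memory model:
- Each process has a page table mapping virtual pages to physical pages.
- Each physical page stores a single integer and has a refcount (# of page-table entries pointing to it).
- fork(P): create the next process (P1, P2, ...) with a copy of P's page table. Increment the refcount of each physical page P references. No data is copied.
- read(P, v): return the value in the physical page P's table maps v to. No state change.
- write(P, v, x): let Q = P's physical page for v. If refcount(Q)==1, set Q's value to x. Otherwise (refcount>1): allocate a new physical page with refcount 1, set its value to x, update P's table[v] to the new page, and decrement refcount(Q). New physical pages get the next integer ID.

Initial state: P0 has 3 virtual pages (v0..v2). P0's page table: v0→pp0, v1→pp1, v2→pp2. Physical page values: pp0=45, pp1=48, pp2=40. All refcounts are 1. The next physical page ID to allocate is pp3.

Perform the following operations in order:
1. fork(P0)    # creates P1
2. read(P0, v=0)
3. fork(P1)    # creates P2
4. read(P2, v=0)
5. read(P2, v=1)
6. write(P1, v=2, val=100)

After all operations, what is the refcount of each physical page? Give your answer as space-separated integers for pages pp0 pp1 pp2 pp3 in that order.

Op 1: fork(P0) -> P1. 3 ppages; refcounts: pp0:2 pp1:2 pp2:2
Op 2: read(P0, v0) -> 45. No state change.
Op 3: fork(P1) -> P2. 3 ppages; refcounts: pp0:3 pp1:3 pp2:3
Op 4: read(P2, v0) -> 45. No state change.
Op 5: read(P2, v1) -> 48. No state change.
Op 6: write(P1, v2, 100). refcount(pp2)=3>1 -> COPY to pp3. 4 ppages; refcounts: pp0:3 pp1:3 pp2:2 pp3:1

Answer: 3 3 2 1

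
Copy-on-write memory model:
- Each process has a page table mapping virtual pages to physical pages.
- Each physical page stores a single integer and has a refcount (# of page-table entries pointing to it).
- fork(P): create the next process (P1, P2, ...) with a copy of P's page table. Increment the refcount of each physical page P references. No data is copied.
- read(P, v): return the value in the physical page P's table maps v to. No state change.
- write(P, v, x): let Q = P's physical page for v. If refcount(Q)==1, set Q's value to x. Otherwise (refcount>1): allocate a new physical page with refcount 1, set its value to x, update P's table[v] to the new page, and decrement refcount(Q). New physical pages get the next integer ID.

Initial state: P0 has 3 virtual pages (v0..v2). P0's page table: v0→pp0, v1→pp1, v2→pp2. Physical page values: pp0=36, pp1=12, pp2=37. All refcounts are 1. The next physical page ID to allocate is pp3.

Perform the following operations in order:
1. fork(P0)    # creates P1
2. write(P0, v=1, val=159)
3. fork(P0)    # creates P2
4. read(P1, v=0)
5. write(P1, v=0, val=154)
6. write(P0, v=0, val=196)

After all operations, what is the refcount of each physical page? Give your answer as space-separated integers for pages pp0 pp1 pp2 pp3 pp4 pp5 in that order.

Answer: 1 1 3 2 1 1

Derivation:
Op 1: fork(P0) -> P1. 3 ppages; refcounts: pp0:2 pp1:2 pp2:2
Op 2: write(P0, v1, 159). refcount(pp1)=2>1 -> COPY to pp3. 4 ppages; refcounts: pp0:2 pp1:1 pp2:2 pp3:1
Op 3: fork(P0) -> P2. 4 ppages; refcounts: pp0:3 pp1:1 pp2:3 pp3:2
Op 4: read(P1, v0) -> 36. No state change.
Op 5: write(P1, v0, 154). refcount(pp0)=3>1 -> COPY to pp4. 5 ppages; refcounts: pp0:2 pp1:1 pp2:3 pp3:2 pp4:1
Op 6: write(P0, v0, 196). refcount(pp0)=2>1 -> COPY to pp5. 6 ppages; refcounts: pp0:1 pp1:1 pp2:3 pp3:2 pp4:1 pp5:1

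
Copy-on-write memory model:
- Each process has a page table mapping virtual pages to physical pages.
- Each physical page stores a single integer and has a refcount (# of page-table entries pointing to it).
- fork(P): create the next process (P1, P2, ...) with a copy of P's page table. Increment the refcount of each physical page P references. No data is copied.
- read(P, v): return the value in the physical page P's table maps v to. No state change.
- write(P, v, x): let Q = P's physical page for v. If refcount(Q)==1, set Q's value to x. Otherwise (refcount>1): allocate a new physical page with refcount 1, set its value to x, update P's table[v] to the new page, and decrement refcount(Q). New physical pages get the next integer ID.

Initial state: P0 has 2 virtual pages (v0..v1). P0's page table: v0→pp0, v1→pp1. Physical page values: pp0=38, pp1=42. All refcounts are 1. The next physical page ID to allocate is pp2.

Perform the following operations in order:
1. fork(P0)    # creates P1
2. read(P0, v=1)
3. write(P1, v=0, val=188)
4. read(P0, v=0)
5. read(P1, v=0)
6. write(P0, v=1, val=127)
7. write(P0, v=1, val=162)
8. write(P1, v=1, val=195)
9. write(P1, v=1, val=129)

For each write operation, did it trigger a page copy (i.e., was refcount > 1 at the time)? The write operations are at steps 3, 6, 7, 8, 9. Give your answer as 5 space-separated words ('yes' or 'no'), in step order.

Op 1: fork(P0) -> P1. 2 ppages; refcounts: pp0:2 pp1:2
Op 2: read(P0, v1) -> 42. No state change.
Op 3: write(P1, v0, 188). refcount(pp0)=2>1 -> COPY to pp2. 3 ppages; refcounts: pp0:1 pp1:2 pp2:1
Op 4: read(P0, v0) -> 38. No state change.
Op 5: read(P1, v0) -> 188. No state change.
Op 6: write(P0, v1, 127). refcount(pp1)=2>1 -> COPY to pp3. 4 ppages; refcounts: pp0:1 pp1:1 pp2:1 pp3:1
Op 7: write(P0, v1, 162). refcount(pp3)=1 -> write in place. 4 ppages; refcounts: pp0:1 pp1:1 pp2:1 pp3:1
Op 8: write(P1, v1, 195). refcount(pp1)=1 -> write in place. 4 ppages; refcounts: pp0:1 pp1:1 pp2:1 pp3:1
Op 9: write(P1, v1, 129). refcount(pp1)=1 -> write in place. 4 ppages; refcounts: pp0:1 pp1:1 pp2:1 pp3:1

yes yes no no no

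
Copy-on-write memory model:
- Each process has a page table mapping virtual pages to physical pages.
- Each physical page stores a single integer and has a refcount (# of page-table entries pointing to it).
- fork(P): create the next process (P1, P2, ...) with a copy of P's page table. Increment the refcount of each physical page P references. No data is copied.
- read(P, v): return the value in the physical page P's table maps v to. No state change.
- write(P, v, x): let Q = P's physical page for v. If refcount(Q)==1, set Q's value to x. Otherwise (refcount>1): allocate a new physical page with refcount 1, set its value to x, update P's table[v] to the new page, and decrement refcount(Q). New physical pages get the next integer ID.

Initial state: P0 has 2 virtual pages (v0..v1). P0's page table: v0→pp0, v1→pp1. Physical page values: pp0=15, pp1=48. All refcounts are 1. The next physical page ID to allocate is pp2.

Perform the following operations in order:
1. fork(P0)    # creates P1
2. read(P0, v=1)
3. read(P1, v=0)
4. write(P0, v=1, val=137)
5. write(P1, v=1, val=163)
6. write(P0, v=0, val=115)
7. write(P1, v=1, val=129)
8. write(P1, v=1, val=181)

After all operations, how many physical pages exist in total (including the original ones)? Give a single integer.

Op 1: fork(P0) -> P1. 2 ppages; refcounts: pp0:2 pp1:2
Op 2: read(P0, v1) -> 48. No state change.
Op 3: read(P1, v0) -> 15. No state change.
Op 4: write(P0, v1, 137). refcount(pp1)=2>1 -> COPY to pp2. 3 ppages; refcounts: pp0:2 pp1:1 pp2:1
Op 5: write(P1, v1, 163). refcount(pp1)=1 -> write in place. 3 ppages; refcounts: pp0:2 pp1:1 pp2:1
Op 6: write(P0, v0, 115). refcount(pp0)=2>1 -> COPY to pp3. 4 ppages; refcounts: pp0:1 pp1:1 pp2:1 pp3:1
Op 7: write(P1, v1, 129). refcount(pp1)=1 -> write in place. 4 ppages; refcounts: pp0:1 pp1:1 pp2:1 pp3:1
Op 8: write(P1, v1, 181). refcount(pp1)=1 -> write in place. 4 ppages; refcounts: pp0:1 pp1:1 pp2:1 pp3:1

Answer: 4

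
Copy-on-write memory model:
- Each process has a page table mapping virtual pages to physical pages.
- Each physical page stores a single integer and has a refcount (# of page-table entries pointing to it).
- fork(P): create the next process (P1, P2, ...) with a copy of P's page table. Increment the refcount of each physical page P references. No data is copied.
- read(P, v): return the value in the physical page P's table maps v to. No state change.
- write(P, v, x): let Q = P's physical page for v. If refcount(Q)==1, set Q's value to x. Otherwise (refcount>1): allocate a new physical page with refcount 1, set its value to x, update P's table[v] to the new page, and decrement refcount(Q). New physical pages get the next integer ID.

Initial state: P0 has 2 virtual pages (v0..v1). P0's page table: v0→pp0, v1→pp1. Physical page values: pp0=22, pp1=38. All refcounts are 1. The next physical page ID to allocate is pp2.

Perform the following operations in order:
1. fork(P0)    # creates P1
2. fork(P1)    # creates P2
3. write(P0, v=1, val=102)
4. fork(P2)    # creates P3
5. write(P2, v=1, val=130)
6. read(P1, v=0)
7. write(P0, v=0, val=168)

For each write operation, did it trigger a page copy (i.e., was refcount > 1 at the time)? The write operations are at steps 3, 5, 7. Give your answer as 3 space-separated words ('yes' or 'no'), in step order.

Op 1: fork(P0) -> P1. 2 ppages; refcounts: pp0:2 pp1:2
Op 2: fork(P1) -> P2. 2 ppages; refcounts: pp0:3 pp1:3
Op 3: write(P0, v1, 102). refcount(pp1)=3>1 -> COPY to pp2. 3 ppages; refcounts: pp0:3 pp1:2 pp2:1
Op 4: fork(P2) -> P3. 3 ppages; refcounts: pp0:4 pp1:3 pp2:1
Op 5: write(P2, v1, 130). refcount(pp1)=3>1 -> COPY to pp3. 4 ppages; refcounts: pp0:4 pp1:2 pp2:1 pp3:1
Op 6: read(P1, v0) -> 22. No state change.
Op 7: write(P0, v0, 168). refcount(pp0)=4>1 -> COPY to pp4. 5 ppages; refcounts: pp0:3 pp1:2 pp2:1 pp3:1 pp4:1

yes yes yes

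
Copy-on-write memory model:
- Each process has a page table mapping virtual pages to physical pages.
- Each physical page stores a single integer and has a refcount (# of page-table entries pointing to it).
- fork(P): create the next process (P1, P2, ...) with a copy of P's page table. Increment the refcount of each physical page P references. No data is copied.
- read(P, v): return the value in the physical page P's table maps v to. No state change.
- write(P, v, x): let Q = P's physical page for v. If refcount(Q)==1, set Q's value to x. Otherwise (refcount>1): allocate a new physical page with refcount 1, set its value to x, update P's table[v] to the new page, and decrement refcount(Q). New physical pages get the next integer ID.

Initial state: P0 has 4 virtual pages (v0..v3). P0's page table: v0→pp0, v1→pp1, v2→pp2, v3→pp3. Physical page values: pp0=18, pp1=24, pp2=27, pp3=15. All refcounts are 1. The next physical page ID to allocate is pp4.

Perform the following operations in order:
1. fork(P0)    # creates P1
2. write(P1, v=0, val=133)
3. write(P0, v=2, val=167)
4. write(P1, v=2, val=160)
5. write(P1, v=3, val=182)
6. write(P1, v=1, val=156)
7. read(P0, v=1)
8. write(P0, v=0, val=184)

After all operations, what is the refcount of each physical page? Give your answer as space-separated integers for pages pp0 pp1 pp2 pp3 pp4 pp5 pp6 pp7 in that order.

Op 1: fork(P0) -> P1. 4 ppages; refcounts: pp0:2 pp1:2 pp2:2 pp3:2
Op 2: write(P1, v0, 133). refcount(pp0)=2>1 -> COPY to pp4. 5 ppages; refcounts: pp0:1 pp1:2 pp2:2 pp3:2 pp4:1
Op 3: write(P0, v2, 167). refcount(pp2)=2>1 -> COPY to pp5. 6 ppages; refcounts: pp0:1 pp1:2 pp2:1 pp3:2 pp4:1 pp5:1
Op 4: write(P1, v2, 160). refcount(pp2)=1 -> write in place. 6 ppages; refcounts: pp0:1 pp1:2 pp2:1 pp3:2 pp4:1 pp5:1
Op 5: write(P1, v3, 182). refcount(pp3)=2>1 -> COPY to pp6. 7 ppages; refcounts: pp0:1 pp1:2 pp2:1 pp3:1 pp4:1 pp5:1 pp6:1
Op 6: write(P1, v1, 156). refcount(pp1)=2>1 -> COPY to pp7. 8 ppages; refcounts: pp0:1 pp1:1 pp2:1 pp3:1 pp4:1 pp5:1 pp6:1 pp7:1
Op 7: read(P0, v1) -> 24. No state change.
Op 8: write(P0, v0, 184). refcount(pp0)=1 -> write in place. 8 ppages; refcounts: pp0:1 pp1:1 pp2:1 pp3:1 pp4:1 pp5:1 pp6:1 pp7:1

Answer: 1 1 1 1 1 1 1 1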